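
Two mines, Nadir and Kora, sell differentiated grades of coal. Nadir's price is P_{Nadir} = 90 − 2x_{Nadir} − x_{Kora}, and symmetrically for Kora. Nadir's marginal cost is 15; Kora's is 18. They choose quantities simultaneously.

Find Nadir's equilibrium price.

45.4

Mine Nadir's profit: π = x_{Nadir}(90 − 2x_{Nadir} − x_{Kora}) − 15x_{Nadir}.
∂π/∂x_{Nadir} = 75 − 4x_{Nadir} − x_{Kora} = 0 ⇒ x_{Nadir} = 18.75 − 0.25x_{Kora}.
Similarly x_{Kora} = 18 − 0.25x_{Nadir}.
Plugging x_{Kora} into Nadir's best response: x_{Nadir} = 18.75 − 0.25(18 − 0.25x_{Nadir}) ⇒ 0.9375x_{Nadir} = 14.25, so x_{Nadir} = 15.2.
Then x_{Kora} = 18 − 0.25·15.2 = 14.2.
P_{Nadir} = 90 − 2·15.2 − 14.2 = 45.4.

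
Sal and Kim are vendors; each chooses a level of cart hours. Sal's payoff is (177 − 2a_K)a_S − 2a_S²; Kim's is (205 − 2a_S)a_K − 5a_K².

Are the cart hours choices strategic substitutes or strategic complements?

Expanding Sal's payoff: 177a_S − 2a_Ka_S − 2a_S².
∂π/∂a_S = 177 − 2a_K − 4a_S = 0, so a_S = 44.25 − 0.5a_K.
The best-response slope da_S/da_K = −0.5 < 0: the reaction function is downward-sloping, so the choices are strategic substitutes.

strategic substitutes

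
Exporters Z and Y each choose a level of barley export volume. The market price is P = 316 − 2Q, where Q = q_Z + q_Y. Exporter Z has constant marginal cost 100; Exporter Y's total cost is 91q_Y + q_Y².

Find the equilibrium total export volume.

65.7

Exporter Z's profit: π = q_Z(316 − 2(q_Z + q_Y)) − 100q_Z.
∂π/∂q_Z = 216 − 4q_Z − 2q_Y = 0, so q_Z = 54 − 0.5q_Y.
For Y: ∂π/∂q_Y = 225 − 6q_Y − 2q_Z = 0 ⇒ q_Y = 37.5 − (1/3)q_Z.
Substituting the second reaction function into the first: q_Z = 54 − 0.5(37.5 − (1/3)q_Z), which gives (5/6)q_Z = 35.25 ⇒ q_Z = 42.3.
Then q_Y = 37.5 − (1/3)·42.3 = 23.4.
Total export volume: 42.3 + 23.4 = 65.7.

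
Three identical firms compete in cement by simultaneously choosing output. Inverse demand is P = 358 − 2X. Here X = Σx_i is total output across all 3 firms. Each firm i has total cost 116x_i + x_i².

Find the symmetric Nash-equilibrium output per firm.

24.2

A representative firm's profit is π_i = x_i(358 − 2X) − 116x_i − x_i², with X = x_i + Σ_{j≠i} x_j.
First-order condition: 242 − 6x_i − 2Σ_{j≠i} x_j = 0.
In a symmetric equilibrium every firm chooses the same x, so Σ_{j≠i} x_j = 2x. The condition becomes 242 − 10x = 0, giving x = 242/10 = 24.2.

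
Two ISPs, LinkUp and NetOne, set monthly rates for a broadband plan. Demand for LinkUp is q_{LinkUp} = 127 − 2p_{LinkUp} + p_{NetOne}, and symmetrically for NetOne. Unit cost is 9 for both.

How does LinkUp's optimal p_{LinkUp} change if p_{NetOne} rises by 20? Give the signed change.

5

LinkUp's profit: π = (p_{LinkUp} − 9)(127 − 2p_{LinkUp} + p_{NetOne}).
∂π/∂p_{LinkUp} = 145 − 4p_{LinkUp} + p_{NetOne} = 0 ⇒ p_{LinkUp} = 36.25 + 0.25p_{NetOne}.
The reaction-function slope is 0.25, so a 20-unit rise in p_{NetOne} moves p_{LinkUp} by 0.25 × 20 = 5. LinkUp's best response rises — the actions are strategic complements.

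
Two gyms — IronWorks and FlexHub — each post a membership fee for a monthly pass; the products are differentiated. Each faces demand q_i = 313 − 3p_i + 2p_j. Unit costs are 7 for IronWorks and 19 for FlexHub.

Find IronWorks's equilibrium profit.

18604.6875

IronWorks's profit: π = (p_{IronWorks} − 7)(313 − 3p_{IronWorks} + 2p_{FlexHub}).
∂π/∂p_{IronWorks} = 334 − 6p_{IronWorks} + 2p_{FlexHub} = 0 ⇒ p_{IronWorks} = 167/3 + (1/3)p_{FlexHub}.
Similarly p_{FlexHub} = 185/3 + (1/3)p_{IronWorks}.
Plugging p_{FlexHub} into IronWorks's best response: p_{IronWorks} = 167/3 + (1/3)(185/3 + (1/3)p_{IronWorks}) ⇒ (8/9)p_{IronWorks} = 686/9, so p_{IronWorks} = 85.75.
Then p_{FlexHub} = 185/3 + (1/3)·85.75 = 90.25.
q_{IronWorks} = 313 − 3·85.75 + 2·90.25 = 236.25.
Profit = (85.75 − 7)·236.25 = 18604.6875.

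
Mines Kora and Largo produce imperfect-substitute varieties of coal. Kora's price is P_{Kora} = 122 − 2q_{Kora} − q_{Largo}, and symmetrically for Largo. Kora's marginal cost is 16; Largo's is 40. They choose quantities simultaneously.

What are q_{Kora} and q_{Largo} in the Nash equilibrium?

Mine Kora's profit: π = q_{Kora}(122 − 2q_{Kora} − q_{Largo}) − 16q_{Kora}.
∂π/∂q_{Kora} = 106 − 4q_{Kora} − q_{Largo} = 0 ⇒ q_{Kora} = 26.5 − 0.25q_{Largo}.
Similarly q_{Largo} = 20.5 − 0.25q_{Kora}.
Solving the two reaction functions simultaneously: (1 − (−0.25)(−0.25))q_{Kora} = 26.5 − 0.25·20.5, so 0.9375q_{Kora} = 21.375 and q_{Kora} = 22.8.
Then q_{Largo} = 20.5 − 0.25·22.8 = 14.8.

22.8, 14.8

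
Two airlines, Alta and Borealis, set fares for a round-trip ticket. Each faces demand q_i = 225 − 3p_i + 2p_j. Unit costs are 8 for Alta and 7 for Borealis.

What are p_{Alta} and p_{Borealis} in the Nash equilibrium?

Alta's profit: π = (p_{Alta} − 8)(225 − 3p_{Alta} + 2p_{Borealis}).
∂π/∂p_{Alta} = 249 − 6p_{Alta} + 2p_{Borealis} = 0 ⇒ p_{Alta} = 41.5 + (1/3)p_{Borealis}.
Similarly p_{Borealis} = 41 + (1/3)p_{Alta}.
Plugging p_{Borealis} into Alta's best response: p_{Alta} = 41.5 + (1/3)(41 + (1/3)p_{Alta}) ⇒ (8/9)p_{Alta} = 331/6, so p_{Alta} = 62.0625.
Then p_{Borealis} = 41 + (1/3)·62.0625 = 61.6875.

62.0625, 61.6875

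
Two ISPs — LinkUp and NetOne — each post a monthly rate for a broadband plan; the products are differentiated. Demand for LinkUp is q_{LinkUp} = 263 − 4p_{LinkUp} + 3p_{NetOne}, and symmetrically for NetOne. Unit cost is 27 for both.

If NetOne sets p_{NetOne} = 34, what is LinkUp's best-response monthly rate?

59.125

LinkUp's profit: π = (p_{LinkUp} − 27)(263 − 4p_{LinkUp} + 3p_{NetOne}).
∂π/∂p_{LinkUp} = 371 − 8p_{LinkUp} + 3p_{NetOne} = 0 ⇒ p_{LinkUp} = 46.375 + 0.375p_{NetOne}.
At p_{NetOne} = 34: p_{LinkUp} = 46.375 + 0.375·34 = 59.125.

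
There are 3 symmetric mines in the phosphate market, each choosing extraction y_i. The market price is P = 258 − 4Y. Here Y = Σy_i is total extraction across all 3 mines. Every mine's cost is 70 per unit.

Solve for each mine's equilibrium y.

A representative mine's profit is π_i = y_i(258 − 4Y) − 70y_i, with Y = y_i + Σ_{j≠i} y_j.
First-order condition: 188 − 8y_i − 4Σ_{j≠i} y_j = 0.
With identical mines, set every y_j = y: then 188 − 8y − 8y = 0, i.e. y = 188/16 = 11.75.

11.75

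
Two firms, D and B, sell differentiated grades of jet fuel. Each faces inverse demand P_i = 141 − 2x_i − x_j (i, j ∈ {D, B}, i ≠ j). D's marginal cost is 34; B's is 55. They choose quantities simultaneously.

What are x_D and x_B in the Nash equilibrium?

Firm D's profit: π = x_D(141 − 2x_D − x_B) − 34x_D.
∂π/∂x_D = 107 − 4x_D − x_B = 0 ⇒ x_D = 26.75 − 0.25x_B.
Similarly x_B = 21.5 − 0.25x_D.
Substituting the second reaction function into the first: x_D = 26.75 − 0.25(21.5 − 0.25x_D), which gives 0.9375x_D = 21.375 ⇒ x_D = 22.8.
Then x_B = 21.5 − 0.25·22.8 = 15.8.

22.8, 15.8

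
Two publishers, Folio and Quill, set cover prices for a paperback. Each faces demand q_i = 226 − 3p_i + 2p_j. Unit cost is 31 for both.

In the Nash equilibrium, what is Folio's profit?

7129.6875

Folio's profit: π = (p_{Folio} − 31)(226 − 3p_{Folio} + 2p_{Quill}).
∂π/∂p_{Folio} = 319 − 6p_{Folio} + 2p_{Quill} = 0 ⇒ p_{Folio} = 319/6 + (1/3)p_{Quill}.
The game is symmetric, so in equilibrium p_{Quill} = p_{Folio}: the reaction function gives (2/3)p_{Folio} = 319/6, hence p_{Folio} = 79.75.
q_{Folio} = 226 − 3·79.75 + 2·79.75 = 146.25.
Profit = (79.75 − 31)·146.25 = 7129.6875.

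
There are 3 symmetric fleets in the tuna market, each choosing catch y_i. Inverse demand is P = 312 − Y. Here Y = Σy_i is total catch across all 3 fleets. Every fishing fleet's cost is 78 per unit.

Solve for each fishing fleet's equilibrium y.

A representative fishing fleet's profit is π_i = y_i(312 − Y) − 78y_i, with Y = y_i + Σ_{j≠i} y_j.
First-order condition: 234 − 2y_i − Σ_{j≠i} y_j = 0.
Imposing symmetry (y_j = y for all j) turns Σ_{j≠i} y_j into 2y, so 234 = 4y and y = 58.5.

58.5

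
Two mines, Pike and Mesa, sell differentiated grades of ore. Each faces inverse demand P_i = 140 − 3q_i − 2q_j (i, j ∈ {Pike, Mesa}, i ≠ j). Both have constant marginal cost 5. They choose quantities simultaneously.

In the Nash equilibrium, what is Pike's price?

Mine Pike's profit: π = q_{Pike}(140 − 3q_{Pike} − 2q_{Mesa}) − 5q_{Pike}.
∂π/∂q_{Pike} = 135 − 6q_{Pike} − 2q_{Mesa} = 0 ⇒ q_{Pike} = 22.5 − (1/3)q_{Mesa}.
Setting q_{Pike} = q_{Mesa} in the reaction function: q_{Pike} = 22.5 − (1/3)q_{Pike}, so q_{Pike} = 22.5 / (4/3) = 16.875.
P_{Pike} = 140 − 3·16.875 − 2·16.875 = 55.625.

55.625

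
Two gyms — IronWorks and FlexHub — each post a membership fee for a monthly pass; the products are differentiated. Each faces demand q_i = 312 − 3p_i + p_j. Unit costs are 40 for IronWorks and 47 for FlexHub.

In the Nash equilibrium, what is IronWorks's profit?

6627

IronWorks's profit: π = (p_{IronWorks} − 40)(312 − 3p_{IronWorks} + p_{FlexHub}).
∂π/∂p_{IronWorks} = 432 − 6p_{IronWorks} + p_{FlexHub} = 0 ⇒ p_{IronWorks} = 72 + (1/6)p_{FlexHub}.
Similarly p_{FlexHub} = 75.5 + (1/6)p_{IronWorks}.
Plugging p_{FlexHub} into IronWorks's best response: p_{IronWorks} = 72 + (1/6)(75.5 + (1/6)p_{IronWorks}) ⇒ (35/36)p_{IronWorks} = 1015/12, so p_{IronWorks} = 87.
Then p_{FlexHub} = 75.5 + (1/6)·87 = 90.
q_{IronWorks} = 312 − 3·87 + 90 = 141.
Profit = (87 − 40)·141 = 6627.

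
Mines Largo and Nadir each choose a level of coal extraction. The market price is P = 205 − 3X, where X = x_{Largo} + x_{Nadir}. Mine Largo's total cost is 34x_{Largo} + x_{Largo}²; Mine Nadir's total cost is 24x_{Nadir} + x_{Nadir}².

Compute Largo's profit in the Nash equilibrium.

900

Mine Largo's profit: π = x_{Largo}(205 − 3(x_{Largo} + x_{Nadir})) − 34x_{Largo} − x_{Largo}².
∂π/∂x_{Largo} = 171 − 8x_{Largo} − 3x_{Nadir} = 0, so x_{Largo} = 21.375 − 0.375x_{Nadir}.
By the same steps for Nadir: x_{Nadir} = 22.625 − 0.375x_{Largo}.
Substituting the second reaction function into the first: x_{Largo} = 21.375 − 0.375(22.625 − 0.375x_{Largo}), which gives (55/64)x_{Largo} = 825/64 ⇒ x_{Largo} = 15.
Then x_{Nadir} = 22.625 − 0.375·15 = 17.
Price P = 205 − 3·32 = 109.
Largo's profit: (109 − 34)·15 − (15)² = 900.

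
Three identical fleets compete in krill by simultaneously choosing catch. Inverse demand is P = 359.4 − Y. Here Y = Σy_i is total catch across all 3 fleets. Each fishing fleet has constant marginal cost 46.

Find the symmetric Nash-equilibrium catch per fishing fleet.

A representative fishing fleet's profit is π_i = y_i(359.4 − Y) − 46y_i, with Y = y_i + Σ_{j≠i} y_j.
First-order condition: 313.4 − 2y_i − Σ_{j≠i} y_j = 0.
Imposing symmetry (y_j = y for all j) turns Σ_{j≠i} y_j into 2y, so 313.4 = 4y and y = 78.35.

78.35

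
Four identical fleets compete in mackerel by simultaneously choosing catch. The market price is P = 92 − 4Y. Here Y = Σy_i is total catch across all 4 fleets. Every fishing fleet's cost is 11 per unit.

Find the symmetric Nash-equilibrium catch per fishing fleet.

A representative fishing fleet's profit is π_i = y_i(92 − 4Y) − 11y_i, with Y = y_i + Σ_{j≠i} y_j.
First-order condition: 81 − 8y_i − 4Σ_{j≠i} y_j = 0.
With identical fishing fleets, set every y_j = y: then 81 − 8y − 12y = 0, i.e. y = 81/20 = 4.05.

4.05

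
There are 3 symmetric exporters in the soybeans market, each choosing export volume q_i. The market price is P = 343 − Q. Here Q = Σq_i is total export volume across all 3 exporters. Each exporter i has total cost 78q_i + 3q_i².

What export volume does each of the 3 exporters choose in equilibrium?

A representative exporter's profit is π_i = q_i(343 − Q) − 78q_i − 3q_i², with Q = q_i + Σ_{j≠i} q_j.
First-order condition: 265 − 8q_i − Σ_{j≠i} q_j = 0.
With identical exporters, set every q_j = q: then 265 − 8q − 2q = 0, i.e. q = 265/10 = 26.5.

26.5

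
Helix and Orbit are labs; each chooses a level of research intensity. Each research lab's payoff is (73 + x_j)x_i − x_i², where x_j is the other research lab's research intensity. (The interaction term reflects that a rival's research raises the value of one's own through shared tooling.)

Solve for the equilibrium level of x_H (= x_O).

73

Helix's payoff is (73 + x_O)x_H − x_H².
∂π/∂x_H = 73 + x_O − 2x_H = 0, so x_H = 36.5 + 0.5x_O.
By symmetry x_O = x_H; substituting into the reaction function, 0.5x_H = 36.5 and x_H = 73.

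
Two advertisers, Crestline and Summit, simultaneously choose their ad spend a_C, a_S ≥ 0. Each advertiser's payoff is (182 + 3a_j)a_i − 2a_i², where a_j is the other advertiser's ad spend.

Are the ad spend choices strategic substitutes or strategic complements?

strategic complements

Crestline's payoff is (182 + 3a_S)a_C − 2a_C².
∂π/∂a_C = 182 + 3a_S − 4a_C = 0, so a_C = 45.5 + 0.75a_S.
The best-response slope da_C/da_S = 0.75 > 0: the reaction function is upward-sloping, so the choices are strategic complements.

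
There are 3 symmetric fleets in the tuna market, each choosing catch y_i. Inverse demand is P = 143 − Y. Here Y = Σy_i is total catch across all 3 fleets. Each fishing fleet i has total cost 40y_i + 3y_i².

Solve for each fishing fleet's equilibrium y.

A representative fishing fleet's profit is π_i = y_i(143 − Y) − 40y_i − 3y_i², with Y = y_i + Σ_{j≠i} y_j.
First-order condition: 103 − 8y_i − Σ_{j≠i} y_j = 0.
With identical fishing fleets, set every y_j = y: then 103 − 8y − 2y = 0, i.e. y = 103/10 = 10.3.

10.3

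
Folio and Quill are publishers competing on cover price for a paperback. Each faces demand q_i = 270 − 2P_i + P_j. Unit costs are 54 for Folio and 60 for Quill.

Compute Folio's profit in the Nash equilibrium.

Folio's profit: π = (P_{Folio} − 54)(270 − 2P_{Folio} + P_{Quill}).
∂π/∂P_{Folio} = 378 − 4P_{Folio} + P_{Quill} = 0 ⇒ P_{Folio} = 94.5 + 0.25P_{Quill}.
Similarly P_{Quill} = 97.5 + 0.25P_{Folio}.
Solving the two reaction functions simultaneously: (1 − (0.25)(0.25))P_{Folio} = 94.5 + 0.25·97.5, so 0.9375P_{Folio} = 118.875 and P_{Folio} = 126.8.
Then P_{Quill} = 97.5 + 0.25·126.8 = 129.2.
q_{Folio} = 270 − 2·126.8 + 129.2 = 145.6.
Profit = (126.8 − 54)·145.6 = 10599.68.

10599.68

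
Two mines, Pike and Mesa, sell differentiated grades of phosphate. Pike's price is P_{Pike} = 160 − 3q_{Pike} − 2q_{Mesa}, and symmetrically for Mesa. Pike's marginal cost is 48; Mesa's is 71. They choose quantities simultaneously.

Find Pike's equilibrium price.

Mine Pike's profit: π = q_{Pike}(160 − 3q_{Pike} − 2q_{Mesa}) − 48q_{Pike}.
∂π/∂q_{Pike} = 112 − 6q_{Pike} − 2q_{Mesa} = 0 ⇒ q_{Pike} = 56/3 − (1/3)q_{Mesa}.
Similarly q_{Mesa} = 89/6 − (1/3)q_{Pike}.
Plugging q_{Mesa} into Pike's best response: q_{Pike} = 56/3 − (1/3)(89/6 − (1/3)q_{Pike}) ⇒ (8/9)q_{Pike} = 247/18, so q_{Pike} = 15.4375.
Then q_{Mesa} = 89/6 − (1/3)·15.4375 = 9.6875.
P_{Pike} = 160 − 3·15.4375 − 2·9.6875 = 94.3125.

94.3125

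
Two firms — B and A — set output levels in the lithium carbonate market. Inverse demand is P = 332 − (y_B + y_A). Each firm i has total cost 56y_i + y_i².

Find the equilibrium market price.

221.6

Firm B's profit: π = y_B(332 − (y_B + y_A)) − 56y_B − y_B².
∂π/∂y_B = 276 − 4y_B − y_A = 0, so y_B = 69 − 0.25y_A.
The game is symmetric, so in equilibrium y_A = y_B: the reaction function gives 1.25y_B = 69, hence y_B = 55.2.
Equilibrium price: P = 332 − 110.4 = 221.6.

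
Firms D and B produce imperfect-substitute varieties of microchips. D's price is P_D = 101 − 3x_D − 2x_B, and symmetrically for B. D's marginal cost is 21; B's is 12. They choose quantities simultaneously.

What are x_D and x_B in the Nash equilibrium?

Firm D's profit: π = x_D(101 − 3x_D − 2x_B) − 21x_D.
∂π/∂x_D = 80 − 6x_D − 2x_B = 0 ⇒ x_D = 40/3 − (1/3)x_B.
Similarly x_B = 89/6 − (1/3)x_D.
Substituting the second reaction function into the first: x_D = 40/3 − (1/3)(89/6 − (1/3)x_D), which gives (8/9)x_D = 151/18 ⇒ x_D = 9.4375.
Then x_B = 89/6 − (1/3)·9.4375 = 11.6875.

9.4375, 11.6875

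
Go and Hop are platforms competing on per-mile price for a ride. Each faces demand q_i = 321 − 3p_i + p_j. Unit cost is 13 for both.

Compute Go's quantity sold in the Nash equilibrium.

177

Go's profit: π = (p_{Go} − 13)(321 − 3p_{Go} + p_{Hop}).
∂π/∂p_{Go} = 360 − 6p_{Go} + p_{Hop} = 0 ⇒ p_{Go} = 60 + (1/6)p_{Hop}.
The game is symmetric, so in equilibrium p_{Hop} = p_{Go}: the reaction function gives (5/6)p_{Go} = 60, hence p_{Go} = 72.
q_{Go} = 321 − 3·72 + 72 = 177.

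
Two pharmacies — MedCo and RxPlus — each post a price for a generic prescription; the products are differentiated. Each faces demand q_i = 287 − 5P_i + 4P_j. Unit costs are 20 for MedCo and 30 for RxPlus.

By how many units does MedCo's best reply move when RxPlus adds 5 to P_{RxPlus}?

2

MedCo's profit: π = (P_{MedCo} − 20)(287 − 5P_{MedCo} + 4P_{RxPlus}).
∂π/∂P_{MedCo} = 387 − 10P_{MedCo} + 4P_{RxPlus} = 0 ⇒ P_{MedCo} = 38.7 + 0.4P_{RxPlus}.
The reaction-function slope is 0.4, so a 5-unit rise in P_{RxPlus} moves P_{MedCo} by 0.4 × 5 = 2. MedCo's best response rises — the actions are strategic complements.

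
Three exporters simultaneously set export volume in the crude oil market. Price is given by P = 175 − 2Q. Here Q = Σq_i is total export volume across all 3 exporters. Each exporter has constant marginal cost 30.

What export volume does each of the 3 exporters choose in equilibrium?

18.125

A representative exporter's profit is π_i = q_i(175 − 2Q) − 30q_i, with Q = q_i + Σ_{j≠i} q_j.
First-order condition: 145 − 4q_i − 2Σ_{j≠i} q_j = 0.
In a symmetric equilibrium every exporter chooses the same q, so Σ_{j≠i} q_j = 2q. The condition becomes 145 − 8q = 0, giving q = 145/8 = 18.125.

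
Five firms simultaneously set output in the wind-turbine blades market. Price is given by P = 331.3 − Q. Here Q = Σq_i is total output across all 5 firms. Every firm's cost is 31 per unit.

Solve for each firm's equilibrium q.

A representative firm's profit is π_i = q_i(331.3 − Q) − 31q_i, with Q = q_i + Σ_{j≠i} q_j.
First-order condition: 300.3 − 2q_i − Σ_{j≠i} q_j = 0.
Imposing symmetry (q_j = q for all j) turns Σ_{j≠i} q_j into 4q, so 300.3 = 6q and q = 50.05.

50.05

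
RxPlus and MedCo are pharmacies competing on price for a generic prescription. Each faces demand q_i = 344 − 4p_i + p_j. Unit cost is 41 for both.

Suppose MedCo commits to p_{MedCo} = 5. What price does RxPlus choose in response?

64.125

RxPlus's profit: π = (p_{RxPlus} − 41)(344 − 4p_{RxPlus} + p_{MedCo}).
∂π/∂p_{RxPlus} = 508 − 8p_{RxPlus} + p_{MedCo} = 0 ⇒ p_{RxPlus} = 63.5 + 0.125p_{MedCo}.
At p_{MedCo} = 5: p_{RxPlus} = 63.5 + 0.125·5 = 64.125.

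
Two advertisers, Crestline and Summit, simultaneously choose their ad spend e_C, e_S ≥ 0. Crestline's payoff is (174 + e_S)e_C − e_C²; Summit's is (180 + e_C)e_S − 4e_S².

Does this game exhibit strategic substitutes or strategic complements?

strategic complements

Expanding Crestline's payoff: 174e_C + e_Se_C − e_C².
∂π/∂e_C = 174 + e_S − 2e_C = 0, so e_C = 87 + 0.5e_S.
The best-response slope de_C/de_S = 0.5 > 0: the reaction function is upward-sloping, so the choices are strategic complements.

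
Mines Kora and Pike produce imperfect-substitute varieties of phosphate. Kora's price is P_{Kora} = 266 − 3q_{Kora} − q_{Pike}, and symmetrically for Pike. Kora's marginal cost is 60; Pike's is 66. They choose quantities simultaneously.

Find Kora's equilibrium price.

Mine Kora's profit: π = q_{Kora}(266 − 3q_{Kora} − q_{Pike}) − 60q_{Kora}.
∂π/∂q_{Kora} = 206 − 6q_{Kora} − q_{Pike} = 0 ⇒ q_{Kora} = 103/3 − (1/6)q_{Pike}.
Similarly q_{Pike} = 100/3 − (1/6)q_{Kora}.
Substituting the second reaction function into the first: q_{Kora} = 103/3 − (1/6)(100/3 − (1/6)q_{Kora}), which gives (35/36)q_{Kora} = 259/9 ⇒ q_{Kora} = 29.6.
Then q_{Pike} = 100/3 − (1/6)·29.6 = 28.4.
P_{Kora} = 266 − 3·29.6 − 28.4 = 148.8.

148.8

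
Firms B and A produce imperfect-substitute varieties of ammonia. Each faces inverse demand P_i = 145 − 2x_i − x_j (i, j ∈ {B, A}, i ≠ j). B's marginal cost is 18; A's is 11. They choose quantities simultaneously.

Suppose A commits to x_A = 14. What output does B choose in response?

28.25

Firm B's profit: π = x_B(145 − 2x_B − x_A) − 18x_B.
∂π/∂x_B = 127 − 4x_B − x_A = 0 ⇒ x_B = 31.75 − 0.25x_A.
At x_A = 14: x_B = 31.75 − 0.25·14 = 28.25.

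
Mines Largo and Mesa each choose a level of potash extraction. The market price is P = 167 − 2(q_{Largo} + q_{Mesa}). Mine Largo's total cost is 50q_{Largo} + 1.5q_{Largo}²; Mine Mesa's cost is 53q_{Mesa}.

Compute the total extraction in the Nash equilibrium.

33.5

Mine Largo's profit: π = q_{Largo}(167 − 2(q_{Largo} + q_{Mesa})) − 50q_{Largo} − 1.5q_{Largo}².
∂π/∂q_{Largo} = 117 − 7q_{Largo} − 2q_{Mesa} = 0, so q_{Largo} = 117/7 − (2/7)q_{Mesa}.
For Mesa: ∂π/∂q_{Mesa} = 114 − 4q_{Mesa} − 2q_{Largo} = 0 ⇒ q_{Mesa} = 28.5 − 0.5q_{Largo}.
Solving the two reaction functions simultaneously: (1 − (−2/7)(−0.5))q_{Largo} = 117/7 − (2/7)·28.5, so (6/7)q_{Largo} = 60/7 and q_{Largo} = 10.
Then q_{Mesa} = 28.5 − 0.5·10 = 23.5.
Total extraction: 10 + 23.5 = 33.5.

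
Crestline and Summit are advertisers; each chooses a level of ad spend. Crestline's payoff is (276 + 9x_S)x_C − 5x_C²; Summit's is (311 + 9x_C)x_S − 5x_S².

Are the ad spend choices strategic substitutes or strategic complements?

strategic complements

Expanding Crestline's payoff: 276x_C + 9x_Sx_C − 5x_C².
∂π/∂x_C = 276 + 9x_S − 10x_C = 0, so x_C = 27.6 + 0.9x_S.
The best-response slope dx_C/dx_S = 0.9 > 0: the reaction function is upward-sloping, so the choices are strategic complements.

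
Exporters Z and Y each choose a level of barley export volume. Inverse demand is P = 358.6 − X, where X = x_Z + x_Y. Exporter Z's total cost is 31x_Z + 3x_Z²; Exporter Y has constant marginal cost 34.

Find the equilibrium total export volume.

173.32

Exporter Z's profit: π = x_Z(358.6 − (x_Z + x_Y)) − 31x_Z − 3x_Z².
∂π/∂x_Z = 327.6 − 8x_Z − x_Y = 0, so x_Z = 40.95 − 0.125x_Y.
For Y: ∂π/∂x_Y = 324.6 − 2x_Y − x_Z = 0 ⇒ x_Y = 162.3 − 0.5x_Z.
Plugging x_Y into Z's best response: x_Z = 40.95 − 0.125(162.3 − 0.5x_Z) ⇒ 0.9375x_Z = 20.6625, so x_Z = 22.04.
Then x_Y = 162.3 − 0.5·22.04 = 151.28.
Total export volume: 22.04 + 151.28 = 173.32.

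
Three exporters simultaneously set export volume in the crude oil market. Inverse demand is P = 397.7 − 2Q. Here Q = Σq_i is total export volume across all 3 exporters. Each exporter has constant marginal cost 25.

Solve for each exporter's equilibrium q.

46.5875

A representative exporter's profit is π_i = q_i(397.7 − 2Q) − 25q_i, with Q = q_i + Σ_{j≠i} q_j.
First-order condition: 372.7 − 4q_i − 2Σ_{j≠i} q_j = 0.
In a symmetric equilibrium every exporter chooses the same q, so Σ_{j≠i} q_j = 2q. The condition becomes 372.7 − 8q = 0, giving q = 372.7/8 = 46.5875.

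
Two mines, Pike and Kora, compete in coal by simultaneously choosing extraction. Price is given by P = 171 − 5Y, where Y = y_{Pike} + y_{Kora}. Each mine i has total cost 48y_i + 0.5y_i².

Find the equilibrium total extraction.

15.375

Mine Pike's profit: π = y_{Pike}(171 − 5(y_{Pike} + y_{Kora})) − 48y_{Pike} − 0.5y_{Pike}².
∂π/∂y_{Pike} = 123 − 11y_{Pike} − 5y_{Kora} = 0, so y_{Pike} = 123/11 − (5/11)y_{Kora}.
The game is symmetric, so in equilibrium y_{Kora} = y_{Pike}: the reaction function gives (16/11)y_{Pike} = 123/11, hence y_{Pike} = 7.6875.
Total extraction: 7.6875 + 7.6875 = 15.375.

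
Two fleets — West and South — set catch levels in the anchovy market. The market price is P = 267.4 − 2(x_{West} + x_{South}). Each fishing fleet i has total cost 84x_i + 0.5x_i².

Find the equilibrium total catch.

52.4

Fishing fleet West's profit: π = x_{West}(267.4 − 2(x_{West} + x_{South})) − 84x_{West} − 0.5x_{West}².
∂π/∂x_{West} = 183.4 − 5x_{West} − 2x_{South} = 0, so x_{West} = 36.68 − 0.4x_{South}.
The game is symmetric, so in equilibrium x_{South} = x_{West}: the reaction function gives 1.4x_{West} = 36.68, hence x_{West} = 26.2.
Total catch: 26.2 + 26.2 = 52.4.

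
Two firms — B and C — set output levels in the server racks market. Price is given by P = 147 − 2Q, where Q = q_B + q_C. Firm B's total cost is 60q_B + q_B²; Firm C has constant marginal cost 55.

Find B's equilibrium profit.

Firm B's profit: π = q_B(147 − 2(q_B + q_C)) − 60q_B − q_B².
∂π/∂q_B = 87 − 6q_B − 2q_C = 0, so q_B = 14.5 − (1/3)q_C.
For C: ∂π/∂q_C = 92 − 4q_C − 2q_B = 0 ⇒ q_C = 23 − 0.5q_B.
Substituting the second reaction function into the first: q_B = 14.5 − (1/3)(23 − 0.5q_B), which gives (5/6)q_B = 41/6 ⇒ q_B = 8.2.
Then q_C = 23 − 0.5·8.2 = 18.9.
Price P = 147 − 2·27.1 = 92.8.
B's profit: (92.8 − 60)·8.2 − (8.2)² = 201.72.

201.72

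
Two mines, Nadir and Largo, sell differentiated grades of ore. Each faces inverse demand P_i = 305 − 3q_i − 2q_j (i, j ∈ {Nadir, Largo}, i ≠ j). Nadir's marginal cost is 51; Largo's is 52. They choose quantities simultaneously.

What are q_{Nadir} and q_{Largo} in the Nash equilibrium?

31.8125, 31.5625

Mine Nadir's profit: π = q_{Nadir}(305 − 3q_{Nadir} − 2q_{Largo}) − 51q_{Nadir}.
∂π/∂q_{Nadir} = 254 − 6q_{Nadir} − 2q_{Largo} = 0 ⇒ q_{Nadir} = 127/3 − (1/3)q_{Largo}.
Similarly q_{Largo} = 253/6 − (1/3)q_{Nadir}.
Plugging q_{Largo} into Nadir's best response: q_{Nadir} = 127/3 − (1/3)(253/6 − (1/3)q_{Nadir}) ⇒ (8/9)q_{Nadir} = 509/18, so q_{Nadir} = 31.8125.
Then q_{Largo} = 253/6 − (1/3)·31.8125 = 31.5625.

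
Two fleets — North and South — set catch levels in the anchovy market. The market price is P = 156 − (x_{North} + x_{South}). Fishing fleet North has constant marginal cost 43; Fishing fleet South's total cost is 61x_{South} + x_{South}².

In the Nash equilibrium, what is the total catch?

Fishing fleet North's profit: π = x_{North}(156 − (x_{North} + x_{South})) − 43x_{North}.
∂π/∂x_{North} = 113 − 2x_{North} − x_{South} = 0, so x_{North} = 56.5 − 0.5x_{South}.
For South: ∂π/∂x_{South} = 95 − 4x_{South} − x_{North} = 0 ⇒ x_{South} = 23.75 − 0.25x_{North}.
Plugging x_{South} into North's best response: x_{North} = 56.5 − 0.5(23.75 − 0.25x_{North}) ⇒ 0.875x_{North} = 44.625, so x_{North} = 51.
Then x_{South} = 23.75 − 0.25·51 = 11.
Total catch: 51 + 11 = 62.

62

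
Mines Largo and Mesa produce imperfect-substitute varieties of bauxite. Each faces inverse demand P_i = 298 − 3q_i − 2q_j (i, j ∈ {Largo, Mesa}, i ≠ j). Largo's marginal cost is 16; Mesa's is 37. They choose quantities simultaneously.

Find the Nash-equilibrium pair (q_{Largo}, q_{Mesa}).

36.5625, 31.3125

Mine Largo's profit: π = q_{Largo}(298 − 3q_{Largo} − 2q_{Mesa}) − 16q_{Largo}.
∂π/∂q_{Largo} = 282 − 6q_{Largo} − 2q_{Mesa} = 0 ⇒ q_{Largo} = 47 − (1/3)q_{Mesa}.
Similarly q_{Mesa} = 43.5 − (1/3)q_{Largo}.
Substituting the second reaction function into the first: q_{Largo} = 47 − (1/3)(43.5 − (1/3)q_{Largo}), which gives (8/9)q_{Largo} = 32.5 ⇒ q_{Largo} = 36.5625.
Then q_{Mesa} = 43.5 − (1/3)·36.5625 = 31.3125.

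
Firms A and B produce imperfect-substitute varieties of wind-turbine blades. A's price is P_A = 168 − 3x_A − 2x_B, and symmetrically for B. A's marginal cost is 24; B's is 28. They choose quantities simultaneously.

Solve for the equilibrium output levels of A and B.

18.25, 17.25

Firm A's profit: π = x_A(168 − 3x_A − 2x_B) − 24x_A.
∂π/∂x_A = 144 − 6x_A − 2x_B = 0 ⇒ x_A = 24 − (1/3)x_B.
Similarly x_B = 70/3 − (1/3)x_A.
Plugging x_B into A's best response: x_A = 24 − (1/3)(70/3 − (1/3)x_A) ⇒ (8/9)x_A = 146/9, so x_A = 18.25.
Then x_B = 70/3 − (1/3)·18.25 = 17.25.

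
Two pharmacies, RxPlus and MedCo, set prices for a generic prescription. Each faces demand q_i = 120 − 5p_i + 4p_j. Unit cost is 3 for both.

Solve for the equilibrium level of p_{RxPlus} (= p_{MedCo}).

RxPlus's profit: π = (p_{RxPlus} − 3)(120 − 5p_{RxPlus} + 4p_{MedCo}).
∂π/∂p_{RxPlus} = 135 − 10p_{RxPlus} + 4p_{MedCo} = 0 ⇒ p_{RxPlus} = 13.5 + 0.4p_{MedCo}.
The game is symmetric, so in equilibrium p_{MedCo} = p_{RxPlus}: the reaction function gives 0.6p_{RxPlus} = 13.5, hence p_{RxPlus} = 22.5.

22.5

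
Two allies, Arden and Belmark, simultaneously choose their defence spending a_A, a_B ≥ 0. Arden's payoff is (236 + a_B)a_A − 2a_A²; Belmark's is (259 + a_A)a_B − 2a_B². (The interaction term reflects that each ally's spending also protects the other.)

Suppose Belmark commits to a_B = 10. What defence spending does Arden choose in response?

61.5

Expanding Arden's payoff: 236a_A + a_Ba_A − 2a_A².
∂π/∂a_A = 236 + a_B − 4a_A = 0, so a_A = 59 + 0.25a_B.
At a_B = 10: a_A = 59 + 0.25·10 = 61.5.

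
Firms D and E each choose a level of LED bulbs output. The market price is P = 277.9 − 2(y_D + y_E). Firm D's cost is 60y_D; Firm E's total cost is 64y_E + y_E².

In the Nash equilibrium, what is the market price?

147.96

Firm D's profit: π = y_D(277.9 − 2(y_D + y_E)) − 60y_D.
∂π/∂y_D = 217.9 − 4y_D − 2y_E = 0, so y_D = 54.475 − 0.5y_E.
For E: ∂π/∂y_E = 213.9 − 6y_E − 2y_D = 0 ⇒ y_E = 35.65 − (1/3)y_D.
Solving the two reaction functions simultaneously: (1 − (−0.5)(−1/3))y_D = 54.475 − 0.5·35.65, so (5/6)y_D = 36.65 and y_D = 43.98.
Then y_E = 35.65 − (1/3)·43.98 = 20.99.
Equilibrium price: P = 277.9 − 2·64.97 = 147.96.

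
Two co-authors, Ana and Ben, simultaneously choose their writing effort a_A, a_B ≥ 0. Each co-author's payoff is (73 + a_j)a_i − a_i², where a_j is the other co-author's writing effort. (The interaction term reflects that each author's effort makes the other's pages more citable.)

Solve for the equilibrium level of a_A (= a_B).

73

Ana's payoff is (73 + a_B)a_A − a_A².
∂π/∂a_A = 73 + a_B − 2a_A = 0, so a_A = 36.5 + 0.5a_B.
By symmetry a_B = a_A; substituting into the reaction function, 0.5a_A = 36.5 and a_A = 73.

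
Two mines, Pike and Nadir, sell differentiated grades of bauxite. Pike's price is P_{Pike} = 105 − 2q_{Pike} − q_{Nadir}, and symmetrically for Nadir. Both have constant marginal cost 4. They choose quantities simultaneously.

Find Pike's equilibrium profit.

Mine Pike's profit: π = q_{Pike}(105 − 2q_{Pike} − q_{Nadir}) − 4q_{Pike}.
∂π/∂q_{Pike} = 101 − 4q_{Pike} − q_{Nadir} = 0 ⇒ q_{Pike} = 25.25 − 0.25q_{Nadir}.
Setting q_{Pike} = q_{Nadir} in the reaction function: q_{Pike} = 25.25 − 0.25q_{Pike}, so q_{Pike} = 25.25 / 1.25 = 20.2.
P_{Pike} = 105 − 2·20.2 − 20.2 = 44.4.
Profit = (44.4 − 4)·20.2 = 816.08.

816.08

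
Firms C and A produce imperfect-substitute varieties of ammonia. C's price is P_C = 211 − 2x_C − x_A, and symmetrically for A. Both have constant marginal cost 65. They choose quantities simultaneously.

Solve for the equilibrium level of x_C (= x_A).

Firm C's profit: π = x_C(211 − 2x_C − x_A) − 65x_C.
∂π/∂x_C = 146 − 4x_C − x_A = 0 ⇒ x_C = 36.5 − 0.25x_A.
By symmetry x_A = x_C; substituting into the reaction function, 1.25x_C = 36.5 and x_C = 29.2.

29.2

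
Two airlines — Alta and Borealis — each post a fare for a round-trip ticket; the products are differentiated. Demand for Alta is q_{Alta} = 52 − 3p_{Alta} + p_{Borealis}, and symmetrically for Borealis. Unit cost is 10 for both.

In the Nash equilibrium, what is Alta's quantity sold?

Alta's profit: π = (p_{Alta} − 10)(52 − 3p_{Alta} + p_{Borealis}).
∂π/∂p_{Alta} = 82 − 6p_{Alta} + p_{Borealis} = 0 ⇒ p_{Alta} = 41/3 + (1/6)p_{Borealis}.
Setting p_{Alta} = p_{Borealis} in the reaction function: p_{Alta} = 41/3 + (1/6)p_{Alta}, so p_{Alta} = (41/3) / (5/6) = 16.4.
q_{Alta} = 52 − 3·16.4 + 16.4 = 19.2.

19.2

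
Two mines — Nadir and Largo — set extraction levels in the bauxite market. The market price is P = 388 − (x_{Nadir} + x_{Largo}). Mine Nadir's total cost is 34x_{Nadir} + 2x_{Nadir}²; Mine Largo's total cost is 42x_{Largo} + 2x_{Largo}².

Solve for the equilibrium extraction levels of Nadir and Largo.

50.8, 49.2

Mine Nadir's profit: π = x_{Nadir}(388 − (x_{Nadir} + x_{Largo})) − 34x_{Nadir} − 2x_{Nadir}².
∂π/∂x_{Nadir} = 354 − 6x_{Nadir} − x_{Largo} = 0, so x_{Nadir} = 59 − (1/6)x_{Largo}.
By the same steps for Largo: x_{Largo} = 173/3 − (1/6)x_{Nadir}.
Solving the two reaction functions simultaneously: (1 − (−1/6)(−1/6))x_{Nadir} = 59 − (1/6)·(173/3), so (35/36)x_{Nadir} = 889/18 and x_{Nadir} = 50.8.
Then x_{Largo} = 173/3 − (1/6)·50.8 = 49.2.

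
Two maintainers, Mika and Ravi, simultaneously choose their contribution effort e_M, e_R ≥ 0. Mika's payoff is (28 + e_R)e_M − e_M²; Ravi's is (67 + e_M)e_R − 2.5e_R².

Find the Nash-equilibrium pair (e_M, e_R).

23, 18

Expanding Mika's payoff: 28e_M + e_Re_M − e_M².
∂π/∂e_M = 28 + e_R − 2e_M = 0, so e_M = 14 + 0.5e_R.
Likewise for Ravi: e_R = 13.4 + 0.2e_M.
Solving the two reaction functions simultaneously: (1 − (0.5)(0.2))e_M = 14 + 0.5·13.4, so 0.9e_M = 20.7 and e_M = 23.
Then e_R = 13.4 + 0.2·23 = 18.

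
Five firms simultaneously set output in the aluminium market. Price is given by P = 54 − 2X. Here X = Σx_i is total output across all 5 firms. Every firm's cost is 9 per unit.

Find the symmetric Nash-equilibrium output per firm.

A representative firm's profit is π_i = x_i(54 − 2X) − 9x_i, with X = x_i + Σ_{j≠i} x_j.
First-order condition: 45 − 4x_i − 2Σ_{j≠i} x_j = 0.
In a symmetric equilibrium every firm chooses the same x, so Σ_{j≠i} x_j = 4x. The condition becomes 45 − 12x = 0, giving x = 45/12 = 3.75.

3.75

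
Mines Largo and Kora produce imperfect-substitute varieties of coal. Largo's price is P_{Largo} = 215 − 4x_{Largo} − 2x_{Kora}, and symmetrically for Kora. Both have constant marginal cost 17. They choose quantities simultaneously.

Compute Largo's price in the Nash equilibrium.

Mine Largo's profit: π = x_{Largo}(215 − 4x_{Largo} − 2x_{Kora}) − 17x_{Largo}.
∂π/∂x_{Largo} = 198 − 8x_{Largo} − 2x_{Kora} = 0 ⇒ x_{Largo} = 24.75 − 0.25x_{Kora}.
By symmetry x_{Kora} = x_{Largo}; substituting into the reaction function, 1.25x_{Largo} = 24.75 and x_{Largo} = 19.8.
P_{Largo} = 215 − 4·19.8 − 2·19.8 = 96.2.

96.2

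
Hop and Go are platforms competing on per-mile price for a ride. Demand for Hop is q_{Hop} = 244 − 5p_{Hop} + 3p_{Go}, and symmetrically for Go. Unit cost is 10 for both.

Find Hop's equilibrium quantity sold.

160

Hop's profit: π = (p_{Hop} − 10)(244 − 5p_{Hop} + 3p_{Go}).
∂π/∂p_{Hop} = 294 − 10p_{Hop} + 3p_{Go} = 0 ⇒ p_{Hop} = 29.4 + 0.3p_{Go}.
Setting p_{Hop} = p_{Go} in the reaction function: p_{Hop} = 29.4 + 0.3p_{Hop}, so p_{Hop} = 29.4 / 0.7 = 42.
q_{Hop} = 244 − 5·42 + 3·42 = 160.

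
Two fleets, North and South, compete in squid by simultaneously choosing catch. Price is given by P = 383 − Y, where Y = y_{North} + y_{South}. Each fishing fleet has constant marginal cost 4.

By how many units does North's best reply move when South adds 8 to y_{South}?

-4

Fishing fleet North's profit: π = y_{North}(383 − (y_{North} + y_{South})) − 4y_{North}.
∂π/∂y_{North} = 379 − 2y_{North} − y_{South} = 0, so y_{North} = 189.5 − 0.5y_{South}.
The reaction-function slope is −0.5, so an 8-unit rise in y_{South} moves y_{North} by −0.5 × 8 = −4. North's best response falls — the actions are strategic substitutes.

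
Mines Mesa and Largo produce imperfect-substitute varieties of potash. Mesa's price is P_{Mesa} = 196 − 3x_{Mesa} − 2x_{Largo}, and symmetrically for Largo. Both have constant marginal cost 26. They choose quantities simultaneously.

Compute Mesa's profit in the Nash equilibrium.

1354.6875

Mine Mesa's profit: π = x_{Mesa}(196 − 3x_{Mesa} − 2x_{Largo}) − 26x_{Mesa}.
∂π/∂x_{Mesa} = 170 − 6x_{Mesa} − 2x_{Largo} = 0 ⇒ x_{Mesa} = 85/3 − (1/3)x_{Largo}.
By symmetry x_{Largo} = x_{Mesa}; substituting into the reaction function, (4/3)x_{Mesa} = 85/3 and x_{Mesa} = 21.25.
P_{Mesa} = 196 − 3·21.25 − 2·21.25 = 89.75.
Profit = (89.75 − 26)·21.25 = 1354.6875.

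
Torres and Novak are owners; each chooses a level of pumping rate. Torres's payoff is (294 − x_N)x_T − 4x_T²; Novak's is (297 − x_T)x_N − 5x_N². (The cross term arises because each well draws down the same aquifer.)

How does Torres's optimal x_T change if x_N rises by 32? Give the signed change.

-4

Expanding Torres's payoff: 294x_T − x_Nx_T − 4x_T².
∂π/∂x_T = 294 − x_N − 8x_T = 0, so x_T = 36.75 − 0.125x_N.
The reaction-function slope is −0.125, so a 32-unit rise in x_N moves x_T by −0.125 × 32 = −4. Torres's best response falls — the actions are strategic substitutes.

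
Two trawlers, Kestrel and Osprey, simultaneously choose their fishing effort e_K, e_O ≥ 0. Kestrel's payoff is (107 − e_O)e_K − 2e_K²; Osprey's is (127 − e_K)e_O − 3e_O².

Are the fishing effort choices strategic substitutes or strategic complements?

strategic substitutes

Expanding Kestrel's payoff: 107e_K − e_Oe_K − 2e_K².
∂π/∂e_K = 107 − e_O − 4e_K = 0, so e_K = 26.75 − 0.25e_O.
The best-response slope de_K/de_O = −0.25 < 0: the reaction function is downward-sloping, so the choices are strategic substitutes.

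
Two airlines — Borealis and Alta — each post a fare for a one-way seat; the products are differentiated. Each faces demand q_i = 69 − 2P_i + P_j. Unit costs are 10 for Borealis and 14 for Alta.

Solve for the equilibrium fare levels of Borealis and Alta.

30.2, 31.8

Borealis's profit: π = (P_{Borealis} − 10)(69 − 2P_{Borealis} + P_{Alta}).
∂π/∂P_{Borealis} = 89 − 4P_{Borealis} + P_{Alta} = 0 ⇒ P_{Borealis} = 22.25 + 0.25P_{Alta}.
Similarly P_{Alta} = 24.25 + 0.25P_{Borealis}.
Solving the two reaction functions simultaneously: (1 − (0.25)(0.25))P_{Borealis} = 22.25 + 0.25·24.25, so 0.9375P_{Borealis} = 28.3125 and P_{Borealis} = 30.2.
Then P_{Alta} = 24.25 + 0.25·30.2 = 31.8.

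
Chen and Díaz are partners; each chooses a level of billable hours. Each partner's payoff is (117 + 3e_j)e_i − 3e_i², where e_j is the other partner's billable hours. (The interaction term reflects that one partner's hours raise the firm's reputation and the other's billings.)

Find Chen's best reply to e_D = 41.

40

Chen's payoff is (117 + 3e_D)e_C − 3e_C².
∂π/∂e_C = 117 + 3e_D − 6e_C = 0, so e_C = 19.5 + 0.5e_D.
At e_D = 41: e_C = 19.5 + 0.5·41 = 40.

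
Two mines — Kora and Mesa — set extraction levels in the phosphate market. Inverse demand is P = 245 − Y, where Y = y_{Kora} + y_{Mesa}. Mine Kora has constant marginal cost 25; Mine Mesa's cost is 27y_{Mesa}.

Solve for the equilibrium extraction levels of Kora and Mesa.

74, 72

Mine Kora's profit: π = y_{Kora}(245 − (y_{Kora} + y_{Mesa})) − 25y_{Kora}.
∂π/∂y_{Kora} = 220 − 2y_{Kora} − y_{Mesa} = 0, so y_{Kora} = 110 − 0.5y_{Mesa}.
By the same steps for Mesa: y_{Mesa} = 109 − 0.5y_{Kora}.
Substituting the second reaction function into the first: y_{Kora} = 110 − 0.5(109 − 0.5y_{Kora}), which gives 0.75y_{Kora} = 55.5 ⇒ y_{Kora} = 74.
Then y_{Mesa} = 109 − 0.5·74 = 72.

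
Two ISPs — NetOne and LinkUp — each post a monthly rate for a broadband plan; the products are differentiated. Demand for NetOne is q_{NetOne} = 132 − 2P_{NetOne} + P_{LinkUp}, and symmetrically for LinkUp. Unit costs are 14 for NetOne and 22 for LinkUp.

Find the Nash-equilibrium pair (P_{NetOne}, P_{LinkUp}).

54.4, 57.6

NetOne's profit: π = (P_{NetOne} − 14)(132 − 2P_{NetOne} + P_{LinkUp}).
∂π/∂P_{NetOne} = 160 − 4P_{NetOne} + P_{LinkUp} = 0 ⇒ P_{NetOne} = 40 + 0.25P_{LinkUp}.
Similarly P_{LinkUp} = 44 + 0.25P_{NetOne}.
Solving the two reaction functions simultaneously: (1 − (0.25)(0.25))P_{NetOne} = 40 + 0.25·44, so 0.9375P_{NetOne} = 51 and P_{NetOne} = 54.4.
Then P_{LinkUp} = 44 + 0.25·54.4 = 57.6.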